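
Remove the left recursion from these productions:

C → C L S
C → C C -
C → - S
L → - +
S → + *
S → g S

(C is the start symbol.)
C is directly left-recursive. The standard transformation for
  A → A α₁ | ... | A α_m | β₁ | ... | β_n
is
  A  → β₁ A' | ... | β_n A'
  A' → α₁ A' | ... | α_m A' | ε

C → - S becomes C → - S C'
C → C L S becomes C' → L S C'
C → C C - becomes C' → C - C'
Add C' → ε

Productions for other non-terminals are unchanged:
  L → - +
  S → + *
  S → g S

Resulting grammar:
C → - S C'
C' → L S C'
C' → C - C'
C' → ε
L → - +
S → + *
S → g S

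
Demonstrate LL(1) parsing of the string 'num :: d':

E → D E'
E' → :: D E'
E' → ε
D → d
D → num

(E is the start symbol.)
LL(1) parsing maintains a stack (initially the start symbol over $) and the input. At each step: if the stack top is a terminal, match it against the current input token; if it is a non-terminal N, replace it with the RHS of M[N, lookahead] (the unique production whose predict set contains the lookahead).

Stack is shown with the top on the left.

Stack      Input       Action
-----------------------------
E $        num :: d $  output E → D E'
D E' $     num :: d $  output D → num
num E' $   num :: d $  match 'num'
E' $       :: d $      output E' → :: D E'
:: D E' $  :: d $      match '::'
D E' $     d $         output D → d
d E' $     d $         match 'd'
E' $       $           output E' → ε
$          $           accept

The string is accepted.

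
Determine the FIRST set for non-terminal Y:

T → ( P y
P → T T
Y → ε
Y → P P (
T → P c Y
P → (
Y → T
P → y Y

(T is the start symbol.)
To compute FIRST(Y), examine every production with Y on the left-hand side, reading each right-hand side left to right until a non-nullable symbol is reached.

FIRST sets of the other non-terminals involved (by the same procedure, iterated to a fixed point):
  FIRST(P) = { '(', 'y' }
  FIRST(T) = { '(', 'y' }

From Y → ε:
  - ε-production, so ε ∈ FIRST(Y)
From Y → P P (:
  - P is a non-terminal: add FIRST(P) \ {ε} = { '(', 'y' }
    P is not nullable, so stop
From Y → T:
  - T is a non-terminal: add FIRST(T) \ {ε} = { '(', 'y' }
    T is not nullable, so stop

Collecting: FIRST(Y) = { '(', 'y', ε }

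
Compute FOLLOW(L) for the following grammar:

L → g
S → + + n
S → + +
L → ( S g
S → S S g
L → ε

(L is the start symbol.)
{ $ }

To compute FOLLOW(L), find every occurrence of L on a right-hand side N → α L β: add FIRST(β) \ {ε}, and if β is empty or nullable also add FOLLOW(N). Iterate to a fixed point.

L is the start symbol, so $ ∈ FOLLOW(L).
L does not occur on any right-hand side.

Taking the union: FOLLOW(L) = { $ }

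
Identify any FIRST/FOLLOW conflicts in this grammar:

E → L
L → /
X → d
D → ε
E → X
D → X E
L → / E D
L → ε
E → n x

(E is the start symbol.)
Nullable non-terminals: D, E, L.
FIRST sets used below: FIRST(X) = { 'd' }, FIRST(L) = { '/', ε }

D: nullable alternative(s) D → ε; FOLLOW(D) = { $, 'd' }
  D → ε: FIRST \ {ε} = { } — this is the only nullable alternative, skip
  D → X E: FIRST \ {ε} = { 'd' } — overlaps FOLLOW(D) on { 'd' }: CONFLICT

E: nullable alternative(s) E → L; FOLLOW(E) = { $, 'd' }
  E → L: FIRST \ {ε} = { '/' } — this is the only nullable alternative, skip
  E → X: FIRST \ {ε} = { 'd' } — overlaps FOLLOW(E) on { 'd' }: CONFLICT
  E → n x: FIRST \ {ε} = { 'n' } — disjoint from FOLLOW(E)

L: nullable alternative(s) L → ε; FOLLOW(L) = { $, 'd' }
  L → /: FIRST \ {ε} = { '/' } — disjoint from FOLLOW(L)
  L → / E D: FIRST \ {ε} = { '/' } — disjoint from FOLLOW(L)
  L → ε: FIRST \ {ε} = { } — this is the only nullable alternative, skip

X has no nullable alternative, so no FIRST/FOLLOW check is needed there.

So the grammar has 2 FIRST/FOLLOW conflicts (marked CONFLICT above).

Answer: Yes. E → X with FOLLOW(E) on { 'd' }; D → X E with FOLLOW(D) on { 'd' }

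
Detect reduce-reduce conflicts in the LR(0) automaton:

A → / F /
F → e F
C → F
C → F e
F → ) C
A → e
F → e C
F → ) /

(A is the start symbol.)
A reduce-reduce conflict occurs when an LR(0) state has two complete items [A → α .] and [B → β .] — both call for a reduction, and with no lookahead the parser cannot choose between them.

Augment with A' → A and build the canonical LR(0) collection (I0 = CLOSURE({[A' → . A]}), then GOTO on every symbol after a dot until no new states appear). It has 14 states:
  I0: { [A → . / F /], [A → . e], [A' → . A] }  — shift
  I1: { [A → / . F /], [F → . ) /], [F → . ) C], [F → . e C], [F → . e F] }  — shift
  I2: { [A' → A .] }  — accept
  I3: { [A → e .] }  — reduce
  I4: { [C → . F e], [C → . F], [F → ) . /], [F → ) . C], [F → . ) /], [F → . ) C], [F → . e C], [F → . e F] }  — shift
  I5: { [A → / F . /] }  — shift
  I6: { [C → . F e], [C → . F], [F → . ) /], [F → . ) C], [F → . e C], [F → . e F], [F → e . C], [F → e . F] }  — shift
  I7: { [F → e C .] }  — reduce
  I8: { [C → F . e], [C → F .], [F → e F .] }  — shift, 2 reduces
  I9: { [C → F e .] }  — reduce
  I10: { [A → / F / .] }  — reduce
  I11: { [F → ) / .] }  — reduce
  I12: { [F → ) C .] }  — reduce
  I13: { [C → F . e], [C → F .] }  — shift, reduce

I8 contains complete items [C → F .], [F → e F .] — reduce-reduce conflict.

Answer: Yes — I8: [C → F .] vs [F → e F .]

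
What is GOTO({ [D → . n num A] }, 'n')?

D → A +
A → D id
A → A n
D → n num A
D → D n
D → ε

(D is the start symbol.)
GOTO(I, 'n') = CLOSURE({ [A → αX.β] : [A → α.Xβ] ∈ I, X = 'n' })

Items with dot before 'n', with the dot advanced:
  [D → . n num A] → [D → n . num A]
Closure adds nothing (no advanced item has the dot before a non-terminal).

GOTO = { [D → n . num A] }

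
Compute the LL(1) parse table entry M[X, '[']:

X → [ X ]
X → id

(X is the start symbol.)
X → [ X ]

To find M[X, '['], we find productions for X where '[' is in the predict set (PREDICT(N → α) = (FIRST(α) \ {ε}) ∪ (FOLLOW(N) if α ⇒* ε)).

X → [ X ]: PREDICT = { '[' }
  '[' is in predict set, so this production goes in M[X, '[']
X → id: PREDICT = { 'id' }

M[X, '['] = X → [ X ]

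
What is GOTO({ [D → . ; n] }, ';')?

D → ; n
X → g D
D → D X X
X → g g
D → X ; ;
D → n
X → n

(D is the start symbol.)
{ [D → ; . n] }

GOTO(I, ';') = CLOSURE({ [A → αX.β] : [A → α.Xβ] ∈ I, X = ';' })

Items with dot before ';', with the dot advanced:
  [D → . ; n] → [D → ; . n]
Closure adds nothing (no advanced item has the dot before a non-terminal).

GOTO = { [D → ; . n] }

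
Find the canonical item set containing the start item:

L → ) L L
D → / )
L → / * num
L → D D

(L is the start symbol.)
{ [D → . / )], [L → . ) L L], [L → . / * num], [L → . D D], [L' → . L] }

First, augment the grammar with L' → L
I₀ = CLOSURE({ [L' → . L] }):
  [L' → . L] has the dot before L: add [L → . ) L L], [L → . / * num], [L → . D D]
  [L → . D D] has the dot before D: add [D → . / )]
No further items can be added.

I₀ = { [D → . / )], [L → . ) L L], [L → . / * num], [L → . D D], [L' → . L] }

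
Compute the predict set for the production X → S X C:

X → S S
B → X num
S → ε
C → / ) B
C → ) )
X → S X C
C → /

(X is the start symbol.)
PREDICT(X → S X C) = (FIRST(RHS) \ {ε}) ∪ (FOLLOW(X) if ε ∈ FIRST(RHS), i.e. RHS ⇒* ε)
FIRST(S) = { ε }
FIRST(X) = { ')', '/', ε }
FIRST(C) = { ')', '/' }
FIRST(S X C) = { ')', '/' }
ε ∉ FIRST(S X C), so FOLLOW(X) is not added.
PREDICT(X → S X C) = { ')', '/' }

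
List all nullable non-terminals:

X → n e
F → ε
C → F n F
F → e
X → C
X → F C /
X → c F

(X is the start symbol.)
{ 'F' }

ε-productions: F → ε
So F is immediately nullable.
No further non-terminal can be added: every production for the remaining non-terminals contains a terminal or a non-nullable non-terminal.
Nullable = { 'F' }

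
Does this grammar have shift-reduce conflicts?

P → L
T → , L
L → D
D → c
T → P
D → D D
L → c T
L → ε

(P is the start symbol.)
Yes — I0: [L → .] vs [D → . c]; I1: [L → D .] vs [D → . c]; I4: [D → c .] vs [D → . c]; I5: [L → .] vs [D → . c]; I9: [D → D D .] vs [D → . c]

Augment with P' → P and build the canonical LR(0) collection (I0 = CLOSURE({[P' → . P]}), then GOTO on every symbol after a dot until no new states appear). It has 11 states:
  I0: { [D → . D D], [D → . c], [L → . D], [L → . c T], [L → .], [P → . L], [P' → . P] }  — shift, reduce
  I1: { [D → . D D], [D → . c], [D → D . D], [L → D .] }  — shift, reduce
  I2: { [P → L .] }  — reduce
  I3: { [P' → P .] }  — accept
  I4: { [D → . D D], [D → . c], [D → c .], [L → . D], [L → . c T], [L → .], [L → c . T], [P → . L], [T → . , L], [T → . P] }  — shift, 2 reduces
  I5: { [D → . D D], [D → . c], [L → . D], [L → . c T], [L → .], [T → , . L] }  — shift, reduce
  I6: { [T → P .] }  — reduce
  I7: { [L → c T .] }  — reduce
  I8: { [T → , L .] }  — reduce
  I9: { [D → . D D], [D → . c], [D → D . D], [D → D D .] }  — shift, reduce
  I10: { [D → c .] }  — reduce

I0 contains reduce item [L → .] and shift items [D → . c], [L → . c T] — shift-reduce conflict.
I1 contains reduce item [L → D .] and shift item [D → . c] — shift-reduce conflict.
I4 contains reduce items [D → c .], [L → .] and shift items [D → . c], [L → . c T], [T → . , L] — shift-reduce conflict.
I5 contains reduce item [L → .] and shift items [D → . c], [L → . c T] — shift-reduce conflict.
I9 contains reduce item [D → D D .] and shift item [D → . c] — shift-reduce conflict.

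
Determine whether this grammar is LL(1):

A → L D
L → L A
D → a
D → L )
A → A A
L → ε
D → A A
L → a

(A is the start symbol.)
No. Predict set conflict for A: { ')', 'a' }

Relevant sets:
  FIRST(L) = { ')', 'a', ε }
  FIRST(D) = { ')', 'a' }
  FIRST(A) = { ')', 'a' }
  FOLLOW(L) = { ')', 'a' }

For A:
  PREDICT(A → L D) = { ')', 'a' }
  PREDICT(A → A A) = { ')', 'a' }
For L:
  PREDICT(L → L A) = { ')', 'a' }
  PREDICT(L → ε) = { ')', 'a' }
  PREDICT(L → a) = { 'a' }
For D:
  PREDICT(D → a) = { 'a' }
  PREDICT(D → L ')') = { ')', 'a' }
  PREDICT(D → A A) = { ')', 'a' }

Conflict found: Predict set conflict for A: { ')', 'a' }
The grammar is NOT LL(1).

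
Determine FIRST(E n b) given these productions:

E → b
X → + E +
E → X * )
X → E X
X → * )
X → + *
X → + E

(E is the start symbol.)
{ '*', '+', 'b' }

FIRST sets of the non-terminals involved (from the grammar, by fixed-point iteration):
  FIRST(E) = { '*', '+', 'b' }

To compute FIRST(E n b), process the symbols left to right:
Symbol E is a non-terminal. Add FIRST(E) \ {ε} = { '*', '+', 'b' }
E is not nullable (ε ∉ FIRST(E)), so stop here.
FIRST(E n b) = { '*', '+', 'b' }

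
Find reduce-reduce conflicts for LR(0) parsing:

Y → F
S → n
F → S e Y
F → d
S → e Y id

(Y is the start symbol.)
A reduce-reduce conflict occurs when an LR(0) state has two complete items [A → α .] and [B → β .] — both call for a reduction, and with no lookahead the parser cannot choose between them.

Augment with Y' → Y and build the canonical LR(0) collection (I0 = CLOSURE({[Y' → . Y]}), then GOTO on every symbol after a dot until no new states appear). It has 11 states:
  I0: { [F → . S e Y], [F → . d], [S → . e Y id], [S → . n], [Y → . F], [Y' → . Y] }  — shift
  I1: { [Y → F .] }  — reduce
  I2: { [F → S . e Y] }  — shift
  I3: { [Y' → Y .] }  — accept
  I4: { [F → d .] }  — reduce
  I5: { [F → . S e Y], [F → . d], [S → . e Y id], [S → . n], [S → e . Y id], [Y → . F] }  — shift
  I6: { [S → n .] }  — reduce
  I7: { [S → e Y . id] }  — shift
  I8: { [S → e Y id .] }  — reduce
  I9: { [F → . S e Y], [F → . d], [F → S e . Y], [S → . e Y id], [S → . n], [Y → . F] }  — shift
  I10: { [F → S e Y .] }  — reduce

No state contains more than one complete item.

Answer: No reduce-reduce conflicts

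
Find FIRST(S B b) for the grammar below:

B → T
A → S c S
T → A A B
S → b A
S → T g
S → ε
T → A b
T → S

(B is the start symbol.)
FIRST sets of the non-terminals involved (from the grammar, by fixed-point iteration):
  FIRST(S) = { 'b', 'c', 'g', ε }
  FIRST(B) = { 'b', 'c', 'g', ε }

To compute FIRST(S B b), process the symbols left to right:
Symbol S is a non-terminal. Add FIRST(S) \ {ε} = { 'b', 'c', 'g' }
S is nullable (ε ∈ FIRST(S)), continue to the next symbol.
Symbol B is a non-terminal. Add FIRST(B) \ {ε} = { 'b', 'c', 'g' }
B is nullable (ε ∈ FIRST(B)), continue to the next symbol.
Symbol b is a terminal. Add 'b' and stop.
FIRST(S B b) = { 'b', 'c', 'g' }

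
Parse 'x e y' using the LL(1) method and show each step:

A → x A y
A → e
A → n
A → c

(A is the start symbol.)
LL(1) parsing maintains a stack (initially the start symbol over $) and the input. At each step: if the stack top is a terminal, match it against the current input token; if it is a non-terminal N, replace it with the RHS of M[N, lookahead] (the unique production whose predict set contains the lookahead).

Stack is shown with the top on the left.

Stack    Input    Action
------------------------
A $      x e y $  output A → x A y
x A y $  x e y $  match 'x'
A y $    e y $    output A → e
e y $    e y $    match 'e'
y $      y $      match 'y'
$        $        accept

The string is accepted.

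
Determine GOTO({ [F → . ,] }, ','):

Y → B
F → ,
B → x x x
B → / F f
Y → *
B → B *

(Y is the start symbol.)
{ [F → , .] }

GOTO(I, ',') = CLOSURE({ [A → αX.β] : [A → α.Xβ] ∈ I, X = ',' })

Items with dot before ',', with the dot advanced:
  [F → . ,] → [F → , .]
Closure adds nothing (no advanced item has the dot before a non-terminal).

GOTO = { [F → , .] }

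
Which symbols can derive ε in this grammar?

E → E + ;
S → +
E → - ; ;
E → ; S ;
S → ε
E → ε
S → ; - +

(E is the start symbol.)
A non-terminal is nullable if it can derive ε (the empty string): either it has an ε-production, or it has a production whose right-hand side consists entirely of nullable non-terminals.

ε-productions: S → ε, E → ε
So S, E are immediately nullable.
Every non-terminal is now nullable.
Nullable = { 'E', 'S' }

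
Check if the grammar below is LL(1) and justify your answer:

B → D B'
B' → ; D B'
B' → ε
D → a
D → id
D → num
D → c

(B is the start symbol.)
Yes, the grammar is LL(1).

Relevant sets:
  FOLLOW(B') = { $ }

For B':
  PREDICT(B' → ';' D B') = { ';' }
  PREDICT(B' → ε) = { $ }
For D:
  PREDICT(D → a) = { 'a' }
  PREDICT(D → id) = { 'id' }
  PREDICT(D → num) = { 'num' }
  PREDICT(D → c) = { 'c' }
B has a single production, so nothing to check there.

All predict sets are disjoint. The grammar IS LL(1).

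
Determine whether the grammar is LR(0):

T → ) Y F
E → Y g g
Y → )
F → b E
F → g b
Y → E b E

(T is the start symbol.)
Augment with T' → T and build the canonical LR(0) collection (I0 = CLOSURE({[T' → . T]}), then GOTO on every symbol after a dot until no new states appear). It has 16 states:
  I0: { [T → . ) Y F], [T' → . T] }  — shift
  I1: { [E → . Y g g], [T → ) . Y F], [Y → . )], [Y → . E b E] }  — shift
  I2: { [T' → T .] }  — accept
  I3: { [Y → ) .] }  — reduce
  I4: { [Y → E . b E] }  — shift
  I5: { [E → Y . g g], [F → . b E], [F → . g b], [T → ) Y . F] }  — shift
  I6: { [T → ) Y F .] }  — reduce
  I7: { [E → . Y g g], [F → b . E], [Y → . )], [Y → . E b E] }  — shift
  I8: { [E → Y g . g], [F → g . b] }  — shift
  I9: { [F → g b .] }  — reduce
  I10: { [E → Y g g .] }  — reduce
  I11: { [F → b E .], [Y → E . b E] }  — shift, reduce
  I12: { [E → Y . g g] }  — shift
  I13: { [E → Y g . g] }  — shift
  I14: { [E → . Y g g], [Y → . )], [Y → . E b E], [Y → E b . E] }  — shift
  I15: { [Y → E . b E], [Y → E b E .] }  — shift, reduce

Conflict in state I11:
  Shift-reduce conflict between [F → b E .] and [Y → E . b E]
So the grammar is NOT LR(0).

Answer: No. Shift-reduce conflict between [F → b E .] and [Y → E . b E]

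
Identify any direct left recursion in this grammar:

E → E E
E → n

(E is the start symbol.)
E → E E: LEFT RECURSIVE (starts with E)
E → n: starts with n

The grammar has direct left recursion on: E.

Answer: Yes, E is left-recursive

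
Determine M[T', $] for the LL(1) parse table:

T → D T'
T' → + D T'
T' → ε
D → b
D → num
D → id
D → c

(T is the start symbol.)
T' → ε

To find M[T', $], we find productions for T' where $ is in the predict set (PREDICT(N → α) = (FIRST(α) \ {ε}) ∪ (FOLLOW(N) if α ⇒* ε)).

Relevant sets:
  FOLLOW(T') = { $ }

T' → + D T': PREDICT = { '+' }
T' → ε: PREDICT = { $ }
  $ is in predict set, so this production goes in M[T', $]

M[T', $] = T' → ε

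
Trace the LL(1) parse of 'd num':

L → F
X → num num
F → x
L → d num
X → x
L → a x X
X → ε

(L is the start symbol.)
Stack is shown with the top on the left.

Stack    Input    Action
------------------------
L $      d num $  output L → d num
d num $  d num $  match 'd'
num $    num $    match 'num'
$        $        accept

The string is accepted.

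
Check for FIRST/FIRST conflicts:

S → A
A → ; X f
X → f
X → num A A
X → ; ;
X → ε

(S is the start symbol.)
No FIRST/FIRST conflicts.

A FIRST/FIRST conflict occurs when two productions N → α and N → β for the same non-terminal have FIRST(α) ∩ FIRST(β) ≠ ∅ (with ε ∈ FIRST of a nullable right-hand side, so two nullable alternatives also conflict).

Productions for X:
  X → f: FIRST = { 'f' }
  X → num A A: FIRST = { 'num' }
  X → ; ;: FIRST = { ';' }
  X → ε: FIRST = { ε }
S, A have only one production, so no FIRST/FIRST conflict is possible there.

All alternatives of each non-terminal have pairwise disjoint FIRST sets.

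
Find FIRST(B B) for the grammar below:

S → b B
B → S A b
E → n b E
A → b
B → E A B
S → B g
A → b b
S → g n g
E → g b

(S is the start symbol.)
FIRST sets of the non-terminals involved (from the grammar, by fixed-point iteration):
  FIRST(B) = { 'b', 'g', 'n' }

To compute FIRST(B B), process the symbols left to right:
Symbol B is a non-terminal. Add FIRST(B) \ {ε} = { 'b', 'g', 'n' }
B is not nullable (ε ∉ FIRST(B)), so stop here.
FIRST(B B) = { 'b', 'g', 'n' }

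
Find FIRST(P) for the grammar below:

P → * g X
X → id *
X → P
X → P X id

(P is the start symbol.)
{ '*' }

From P → * g X:
  - '*' is a terminal: add '*' and stop

Collecting: FIRST(P) = { '*' }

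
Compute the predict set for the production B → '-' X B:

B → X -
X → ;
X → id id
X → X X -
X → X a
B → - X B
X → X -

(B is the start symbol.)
{ '-' }

PREDICT(B → '-' X B) = (FIRST(RHS) \ {ε}) ∪ (FOLLOW(B) if ε ∈ FIRST(RHS), i.e. RHS ⇒* ε)
FIRST('-' X B) = { '-' }
ε ∉ FIRST('-' X B), so FOLLOW(B) is not added.
PREDICT(B → '-' X B) = { '-' }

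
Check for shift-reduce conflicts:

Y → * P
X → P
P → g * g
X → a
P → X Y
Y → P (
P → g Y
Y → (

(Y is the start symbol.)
Yes — I3: [X → P .] vs [Y → P . (]; I11: [P → g * g .] vs [P → . g * g]

A shift-reduce conflict occurs when an LR(0) state has both:
  - a complete (reduce) item [A → α .] (dot at the end), and
  - a shift item [B → β . c γ] (dot before a terminal).

Augment with Y' → Y and build the canonical LR(0) collection (I0 = CLOSURE({[Y' → . Y]}), then GOTO on every symbol after a dot until no new states appear). It has 14 states:
  I0: { [P → . X Y], [P → . g * g], [P → . g Y], [X → . P], [X → . a], [Y → . (], [Y → . * P], [Y → . P (], [Y' → . Y] }  — shift
  I1: { [Y → ( .] }  — reduce
  I2: { [P → . X Y], [P → . g * g], [P → . g Y], [X → . P], [X → . a], [Y → * . P] }  — shift
  I3: { [X → P .], [Y → P . (] }  — shift, reduce
  I4: { [P → . X Y], [P → . g * g], [P → . g Y], [P → X . Y], [X → . P], [X → . a], [Y → . (], [Y → . * P], [Y → . P (] }  — shift
  I5: { [Y' → Y .] }  — accept
  I6: { [X → a .] }  — reduce
  I7: { [P → . X Y], [P → . g * g], [P → . g Y], [P → g . * g], [P → g . Y], [X → . P], [X → . a], [Y → . (], [Y → . * P], [Y → . P (] }  — shift
  I8: { [P → . X Y], [P → . g * g], [P → . g Y], [P → g * . g], [X → . P], [X → . a], [Y → * . P] }  — shift
  I9: { [P → g Y .] }  — reduce
  I10: { [X → P .], [Y → * P .] }  — 2 reduces
  I11: { [P → . X Y], [P → . g * g], [P → . g Y], [P → g * g .], [P → g . * g], [P → g . Y], [X → . P], [X → . a], [Y → . (], [Y → . * P], [Y → . P (] }  — shift, reduce
  I12: { [P → X Y .] }  — reduce
  I13: { [Y → P ( .] }  — reduce

I3 contains reduce item [X → P .] and shift item [Y → P . (] — shift-reduce conflict.
I11 contains reduce item [P → g * g .] and shift items [P → . g * g], [P → g . * g], [P → . g Y], [X → . a], [Y → . (], [Y → . * P] — shift-reduce conflict.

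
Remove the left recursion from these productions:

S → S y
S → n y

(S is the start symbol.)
S is directly left-recursive. The standard transformation for
  A → A α₁ | ... | A α_m | β₁ | ... | β_n
is
  A  → β₁ A' | ... | β_n A'
  A' → α₁ A' | ... | α_m A' | ε

S → n y becomes S → n y S'
S → S y becomes S' → y S'
Add S' → ε

Resulting grammar:
S → n y S'
S' → y S'
S' → ε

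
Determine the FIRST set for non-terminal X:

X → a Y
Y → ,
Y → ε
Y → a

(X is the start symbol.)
{ 'a' }

From X → a Y:
  - a is a terminal: add 'a' and stop

Collecting: FIRST(X) = { 'a' }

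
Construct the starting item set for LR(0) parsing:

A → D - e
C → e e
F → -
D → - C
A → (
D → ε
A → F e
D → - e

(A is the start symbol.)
{ [A → . (], [A → . D - e], [A → . F e], [A' → . A], [D → . - C], [D → . - e], [D → .], [F → . -] }

First, augment the grammar with A' → A
I₀ = CLOSURE({ [A' → . A] }):
  [A' → . A] has the dot before A: add [A → . D - e], [A → . (], [A → . F e]
  [A → . D - e] has the dot before D: add [D → . - C], [D → .], [D → . - e]
  [A → . F e] has the dot before F: add [F → . -]
No further items can be added.

I₀ = { [A → . (], [A → . D - e], [A → . F e], [A' → . A], [D → . - C], [D → . - e], [D → .], [F → . -] }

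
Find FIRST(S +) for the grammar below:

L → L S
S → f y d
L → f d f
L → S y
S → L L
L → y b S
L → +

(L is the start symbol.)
FIRST sets of the non-terminals involved (from the grammar, by fixed-point iteration):
  FIRST(S) = { '+', 'f', 'y' }

To compute FIRST(S +), process the symbols left to right:
Symbol S is a non-terminal. Add FIRST(S) \ {ε} = { '+', 'f', 'y' }
S is not nullable (ε ∉ FIRST(S)), so stop here.
FIRST(S +) = { '+', 'f', 'y' }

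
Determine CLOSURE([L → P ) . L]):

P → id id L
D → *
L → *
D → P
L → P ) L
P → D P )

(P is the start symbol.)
{ [D → . *], [D → . P], [L → . *], [L → . P ) L], [L → P ) . L], [P → . D P )], [P → . id id L] }

To compute CLOSURE, for each item [A → α.Bβ] where B is a non-terminal, add [B → .γ] for all productions B → γ; repeat for the newly added items until nothing changes.

Start with: [L → P ) . L]
  [L → P ) . L] has the dot before L: add [L → . *], [L → . P ) L]
  [L → . P ) L] has the dot before P: add [P → . id id L], [P → . D P )]
  [P → . D P )] has the dot before D: add [D → . *], [D → . P]
No further items can be added.

CLOSURE = { [D → . *], [D → . P], [L → . *], [L → . P ) L], [L → P ) . L], [P → . D P )], [P → . id id L] }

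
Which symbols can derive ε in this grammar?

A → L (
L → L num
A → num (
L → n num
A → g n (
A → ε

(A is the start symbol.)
{ 'A' }

ε-productions: A → ε
So A is immediately nullable.
No further non-terminal can be added: every production for the remaining non-terminals contains a terminal or a non-nullable non-terminal.
Nullable = { 'A' }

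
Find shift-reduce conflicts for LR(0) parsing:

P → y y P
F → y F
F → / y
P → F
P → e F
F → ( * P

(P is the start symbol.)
No shift-reduce conflicts

A shift-reduce conflict occurs when an LR(0) state has both:
  - a complete (reduce) item [A → α .] (dot at the end), and
  - a shift item [B → β . c γ] (dot before a terminal).

Augment with P' → P and build the canonical LR(0) collection (I0 = CLOSURE({[P' → . P]}), then GOTO on every symbol after a dot until no new states appear). It has 16 states:
  I0: { [F → . ( * P], [F → . / y], [F → . y F], [P → . F], [P → . e F], [P → . y y P], [P' → . P] }  — shift
  I1: { [F → ( . * P] }  — shift
  I2: { [F → / . y] }  — shift
  I3: { [P → F .] }  — reduce
  I4: { [P' → P .] }  — accept
  I5: { [F → . ( * P], [F → . / y], [F → . y F], [P → e . F] }  — shift
  I6: { [F → . ( * P], [F → . / y], [F → . y F], [F → y . F], [P → y . y P] }  — shift
  I7: { [F → y F .] }  — reduce
  I8: { [F → . ( * P], [F → . / y], [F → . y F], [F → y . F], [P → . F], [P → . e F], [P → . y y P], [P → y y . P] }  — shift
  I9: { [F → y F .], [P → F .] }  — 2 reduces
  I10: { [P → y y P .] }  — reduce
  I11: { [P → e F .] }  — reduce
  I12: { [F → . ( * P], [F → . / y], [F → . y F], [F → y . F] }  — shift
  I13: { [F → / y .] }  — reduce
  I14: { [F → ( * . P], [F → . ( * P], [F → . / y], [F → . y F], [P → . F], [P → . e F], [P → . y y P] }  — shift
  I15: { [F → ( * P .] }  — reduce

No state contains both a complete item and a shift item.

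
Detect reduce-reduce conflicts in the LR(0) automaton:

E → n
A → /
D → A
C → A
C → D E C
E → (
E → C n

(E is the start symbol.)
Augment with E' → E and build the canonical LR(0) collection (I0 = CLOSURE({[E' → . E]}), then GOTO on every symbol after a dot until no new states appear). It has 11 states:
  I0: { [A → . /], [C → . A], [C → . D E C], [D → . A], [E → . (], [E → . C n], [E → . n], [E' → . E] }  — shift
  I1: { [E → ( .] }  — reduce
  I2: { [A → / .] }  — reduce
  I3: { [C → A .], [D → A .] }  — 2 reduces
  I4: { [E → C . n] }  — shift
  I5: { [A → . /], [C → . A], [C → . D E C], [C → D . E C], [D → . A], [E → . (], [E → . C n], [E → . n] }  — shift
  I6: { [E' → E .] }  — accept
  I7: { [E → n .] }  — reduce
  I8: { [A → . /], [C → . A], [C → . D E C], [C → D E . C], [D → . A] }  — shift
  I9: { [C → D E C .] }  — reduce
  I10: { [E → C n .] }  — reduce

I3 contains complete items [C → A .], [D → A .] — reduce-reduce conflict.

Answer: Yes — I3: [C → A .] vs [D → A .]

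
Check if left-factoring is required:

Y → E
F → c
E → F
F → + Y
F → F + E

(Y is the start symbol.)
No, left-factoring is not needed

Left-factoring is needed when two productions for the same non-terminal
share a common prefix on the right-hand side.

Productions for F:
  F → c
  F → + Y
  F → F + E

No common prefixes found.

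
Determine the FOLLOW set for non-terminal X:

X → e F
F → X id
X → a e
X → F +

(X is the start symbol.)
{ $, 'id' }

X is the start symbol, so $ ∈ FOLLOW(X).
In F → X id: X is followed by id, add FIRST(id) \ {ε} = { 'id' }

Taking the union: FOLLOW(X) = { $, 'id' }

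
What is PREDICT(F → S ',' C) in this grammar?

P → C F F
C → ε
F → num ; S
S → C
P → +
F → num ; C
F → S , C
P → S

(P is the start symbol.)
{ ',' }

PREDICT(F → S ',' C) = (FIRST(RHS) \ {ε}) ∪ (FOLLOW(F) if ε ∈ FIRST(RHS), i.e. RHS ⇒* ε)
FIRST(S) = { ε }
FIRST(S ',' C) = { ',' }
ε ∉ FIRST(S ',' C), so FOLLOW(F) is not added.
PREDICT(F → S ',' C) = { ',' }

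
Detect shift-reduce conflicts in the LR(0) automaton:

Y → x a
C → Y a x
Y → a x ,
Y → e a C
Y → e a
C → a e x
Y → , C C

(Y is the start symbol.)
Augment with Y' → Y and build the canonical LR(0) collection (I0 = CLOSURE({[Y' → . Y]}), then GOTO on every symbol after a dot until no new states appear). It has 19 states:
  I0: { [Y → . , C C], [Y → . a x ,], [Y → . e a C], [Y → . e a], [Y → . x a], [Y' → . Y] }  — shift
  I1: { [C → . Y a x], [C → . a e x], [Y → , . C C], [Y → . , C C], [Y → . a x ,], [Y → . e a C], [Y → . e a], [Y → . x a] }  — shift
  I2: { [Y' → Y .] }  — accept
  I3: { [Y → a . x ,] }  — shift
  I4: { [Y → e . a C], [Y → e . a] }  — shift
  I5: { [Y → x . a] }  — shift
  I6: { [Y → x a .] }  — reduce
  I7: { [C → . Y a x], [C → . a e x], [Y → . , C C], [Y → . a x ,], [Y → . e a C], [Y → . e a], [Y → . x a], [Y → e a . C], [Y → e a .] }  — shift, reduce
  I8: { [Y → e a C .] }  — reduce
  I9: { [C → Y . a x] }  — shift
  I10: { [C → a . e x], [Y → a . x ,] }  — shift
  I11: { [C → a e . x] }  — shift
  I12: { [Y → a x . ,] }  — shift
  I13: { [Y → a x , .] }  — reduce
  I14: { [C → a e x .] }  — reduce
  I15: { [C → Y a . x] }  — shift
  I16: { [C → Y a x .] }  — reduce
  I17: { [C → . Y a x], [C → . a e x], [Y → , C . C], [Y → . , C C], [Y → . a x ,], [Y → . e a C], [Y → . e a], [Y → . x a] }  — shift
  I18: { [Y → , C C .] }  — reduce

I7 contains reduce item [Y → e a .] and shift items [C → . a e x], [Y → . , C C], [Y → . a x ,], [Y → . e a], [Y → . e a C], [Y → . x a] — shift-reduce conflict.

Answer: Yes — I7: [Y → e a .] vs [C → . a e x]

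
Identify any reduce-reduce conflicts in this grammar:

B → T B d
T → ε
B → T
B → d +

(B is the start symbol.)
A reduce-reduce conflict occurs when an LR(0) state has two complete items [A → α .] and [B → β .] — both call for a reduction, and with no lookahead the parser cannot choose between them.

Augment with B' → B and build the canonical LR(0) collection (I0 = CLOSURE({[B' → . B]}), then GOTO on every symbol after a dot until no new states appear). It has 7 states:
  I0: { [B → . T B d], [B → . T], [B → . d +], [B' → . B], [T → .] }  — shift, reduce
  I1: { [B' → B .] }  — accept
  I2: { [B → . T B d], [B → . T], [B → . d +], [B → T . B d], [B → T .], [T → .] }  — shift, 2 reduces
  I3: { [B → d . +] }  — shift
  I4: { [B → d + .] }  — reduce
  I5: { [B → T B . d] }  — shift
  I6: { [B → T B d .] }  — reduce

I2 contains complete items [B → T .], [T → .] — reduce-reduce conflict.

Answer: Yes — I2: [B → T .] vs [T → .]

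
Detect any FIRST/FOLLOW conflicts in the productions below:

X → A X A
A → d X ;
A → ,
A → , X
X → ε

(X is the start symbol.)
Nullable non-terminals: X.
FIRST sets used below: FIRST(A) = { ',', 'd' }

X: nullable alternative(s) X → ε; FOLLOW(X) = { $, ',', ';', 'd' }
  X → A X A: FIRST \ {ε} = { ',', 'd' } — overlaps FOLLOW(X) on { ',', 'd' }: CONFLICT
  X → ε: FIRST \ {ε} = { } — this is the only nullable alternative, skip

A has no nullable alternative, so no FIRST/FOLLOW check is needed there.

So the grammar has 1 FIRST/FOLLOW conflict (marked CONFLICT above).

Answer: Yes. X → A X A with FOLLOW(X) on { ',', 'd' }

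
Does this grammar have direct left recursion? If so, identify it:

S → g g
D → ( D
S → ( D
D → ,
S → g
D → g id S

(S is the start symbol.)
Direct left recursion occurs when N → N α for some non-terminal N (the right-hand side begins with the left-hand side itself).

S → g g: starts with g
D → ( D: starts with '('
S → ( D: starts with '('
D → ,: starts with ','
S → g: starts with g
D → g id S: starts with g

No direct left recursion found.

Answer: No direct left recursion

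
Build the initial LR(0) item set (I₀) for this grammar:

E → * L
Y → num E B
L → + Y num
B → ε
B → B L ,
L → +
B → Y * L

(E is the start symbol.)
First, augment the grammar with E' → E
I₀ = CLOSURE({ [E' → . E] }):
  [E' → . E] has the dot before E: add [E → . * L]
No further items can be added.

I₀ = { [E → . * L], [E' → . E] }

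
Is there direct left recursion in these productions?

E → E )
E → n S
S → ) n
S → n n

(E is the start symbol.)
Yes, E is left-recursive

Direct left recursion occurs when N → N α for some non-terminal N (the right-hand side begins with the left-hand side itself).

E → E ): LEFT RECURSIVE (starts with E)
E → n S: starts with n
S → ) n: starts with ')'
S → n n: starts with n

The grammar has direct left recursion on: E.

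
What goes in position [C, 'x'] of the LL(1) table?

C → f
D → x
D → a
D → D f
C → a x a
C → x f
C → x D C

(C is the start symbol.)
To find M[C, 'x'], we find productions for C where 'x' is in the predict set (PREDICT(N → α) = (FIRST(α) \ {ε}) ∪ (FOLLOW(N) if α ⇒* ε)).

C → f: PREDICT = { 'f' }
C → a x a: PREDICT = { 'a' }
C → x f: PREDICT = { 'x' }
  'x' is in predict set, so this production goes in M[C, 'x']
C → x D C: PREDICT = { 'x' }
  'x' is in predict set, so this production goes in M[C, 'x']

M[C, 'x'] = C → x f, C → x D C  (a multiply-defined cell — the grammar is not LL(1))

Answer: C → x f, C → x D C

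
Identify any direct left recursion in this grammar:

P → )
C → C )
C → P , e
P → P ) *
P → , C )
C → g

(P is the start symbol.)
Yes, C, P are left-recursive

Direct left recursion occurs when N → N α for some non-terminal N (the right-hand side begins with the left-hand side itself).

P → ): starts with ')'
C → C ): LEFT RECURSIVE (starts with C)
C → P , e: starts with P
P → P ) *: LEFT RECURSIVE (starts with P)
P → , C ): starts with ','
C → g: starts with g

The grammar has direct left recursion on: C, P.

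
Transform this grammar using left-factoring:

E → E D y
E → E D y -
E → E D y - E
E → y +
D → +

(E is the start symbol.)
Left-factoring transforms A → αβ₁ | αβ₂ into A → αA' and A' → β₁ | β₂
(α is the longest common prefix among the alternatives). Repeat until
no nonterminal has two alternatives with a common prefix.

Round 1: E has alternatives sharing prefix 'E D y'. Introduce E': E → E D y E'
  Add: E' → ε
  Add: E' → -
  Add: E' → - E

Round 2: E' has alternatives sharing prefix '-'. Introduce E'': E' → - E''
  Add: E'' → ε
  Add: E'' → E

No remaining common prefixes — done.

Resulting grammar:
E → E D y E'
E' → ε
E' → - E''
E'' → ε
E'' → E
E → y +
D → +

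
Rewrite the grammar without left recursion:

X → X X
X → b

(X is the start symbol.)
X → b X'
X' → X X'
X' → ε

X is directly left-recursive. The standard transformation for
  A → A α₁ | ... | A α_m | β₁ | ... | β_n
is
  A  → β₁ A' | ... | β_n A'
  A' → α₁ A' | ... | α_m A' | ε

X → b becomes X → b X'
X → X X becomes X' → X X'
Add X' → ε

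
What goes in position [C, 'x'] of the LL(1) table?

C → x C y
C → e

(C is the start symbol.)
C → x C y

To find M[C, 'x'], we find productions for C where 'x' is in the predict set (PREDICT(N → α) = (FIRST(α) \ {ε}) ∪ (FOLLOW(N) if α ⇒* ε)).

C → x C y: PREDICT = { 'x' }
  'x' is in predict set, so this production goes in M[C, 'x']
C → e: PREDICT = { 'e' }

M[C, 'x'] = C → x C y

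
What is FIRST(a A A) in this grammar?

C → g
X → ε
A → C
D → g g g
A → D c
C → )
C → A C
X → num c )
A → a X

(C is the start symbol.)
To compute FIRST(a A A), process the symbols left to right:
Symbol a is a terminal. Add 'a' and stop.
FIRST(a A A) = { 'a' }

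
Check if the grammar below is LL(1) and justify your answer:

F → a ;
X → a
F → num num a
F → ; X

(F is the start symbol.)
For F:
  PREDICT(F → a ';') = { 'a' }
  PREDICT(F → num num a) = { 'num' }
  PREDICT(F → ';' X) = { ';' }
X has a single production, so nothing to check there.

All predict sets are disjoint. The grammar IS LL(1).

Answer: Yes, the grammar is LL(1).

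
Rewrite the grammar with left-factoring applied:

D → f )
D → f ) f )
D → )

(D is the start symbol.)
D → f ) D'
D' → ε
D' → f )
D → )

Left-factoring transforms A → αβ₁ | αβ₂ into A → αA' and A' → β₁ | β₂
(α is the longest common prefix among the alternatives). Repeat until
no nonterminal has two alternatives with a common prefix.

Round 1: D has alternatives sharing prefix 'f )'. Introduce D': D → f ) D'
  Add: D' → ε
  Add: D' → f )

No remaining common prefixes — done.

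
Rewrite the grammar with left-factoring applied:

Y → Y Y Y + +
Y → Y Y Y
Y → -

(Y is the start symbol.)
Y → Y Y Y Y'
Y' → + +
Y' → ε
Y → -

Left-factoring transforms A → αβ₁ | αβ₂ into A → αA' and A' → β₁ | β₂
(α is the longest common prefix among the alternatives). Repeat until
no nonterminal has two alternatives with a common prefix.

Round 1: Y has alternatives sharing prefix 'Y Y Y'. Introduce Y': Y → Y Y Y Y'
  Add: Y' → + +
  Add: Y' → ε

No remaining common prefixes — done.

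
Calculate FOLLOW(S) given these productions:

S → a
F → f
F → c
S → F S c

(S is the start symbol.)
S is the start symbol, so $ ∈ FOLLOW(S).
In S → F S c: S is followed by c, add FIRST(c) \ {ε} = { 'c' }

Taking the union: FOLLOW(S) = { $, 'c' }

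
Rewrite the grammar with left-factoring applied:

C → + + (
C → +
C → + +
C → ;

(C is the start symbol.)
C → + C'
C' → + C''
C'' → (
C'' → ε
C' → ε
C → ;

Left-factoring transforms A → αβ₁ | αβ₂ into A → αA' and A' → β₁ | β₂
(α is the longest common prefix among the alternatives). Repeat until
no nonterminal has two alternatives with a common prefix.

Round 1: C has alternatives sharing prefix '+'. Introduce C': C → + C'
  Add: C' → + (
  Add: C' → ε
  Add: C' → +

Round 2: C' has alternatives sharing prefix '+'. Introduce C'': C' → + C''
  Add: C'' → (
  Add: C'' → ε

No remaining common prefixes — done.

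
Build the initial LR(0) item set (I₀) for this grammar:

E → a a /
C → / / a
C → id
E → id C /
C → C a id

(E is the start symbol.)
{ [E → . a a /], [E → . id C /], [E' → . E] }

First, augment the grammar with E' → E
I₀ = CLOSURE({ [E' → . E] }):
  [E' → . E] has the dot before E: add [E → . a a /], [E → . id C /]
No further items can be added.

I₀ = { [E → . a a /], [E → . id C /], [E' → . E] }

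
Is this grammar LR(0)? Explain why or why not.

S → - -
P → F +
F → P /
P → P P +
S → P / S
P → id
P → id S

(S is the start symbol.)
Augment with S' → S and build the canonical LR(0) collection (I0 = CLOSURE({[S' → . S]}), then GOTO on every symbol after a dot until no new states appear). It has 14 states:
  I0: { [F → . P /], [P → . F +], [P → . P P +], [P → . id S], [P → . id], [S → . - -], [S → . P / S], [S' → . S] }  — shift
  I1: { [S → - . -] }  — shift
  I2: { [P → F . +] }  — shift
  I3: { [F → . P /], [F → P . /], [P → . F +], [P → . P P +], [P → . id S], [P → . id], [P → P . P +], [S → P . / S] }  — shift
  I4: { [S' → S .] }  — accept
  I5: { [F → . P /], [P → . F +], [P → . P P +], [P → . id S], [P → . id], [P → id . S], [P → id .], [S → . - -], [S → . P / S] }  — shift, reduce
  I6: { [P → id S .] }  — reduce
  I7: { [F → . P /], [F → P / .], [P → . F +], [P → . P P +], [P → . id S], [P → . id], [S → . - -], [S → . P / S], [S → P / . S] }  — shift, reduce
  I8: { [F → . P /], [F → P . /], [P → . F +], [P → . P P +], [P → . id S], [P → . id], [P → P . P +], [P → P P . +] }  — shift
  I9: { [P → P P + .] }  — reduce
  I10: { [F → P / .] }  — reduce
  I11: { [S → P / S .] }  — reduce
  I12: { [P → F + .] }  — reduce
  I13: { [S → - - .] }  — reduce

Conflict in state I5:
  Shift-reduce conflict between [P → id .] and [P → . id]
So the grammar is NOT LR(0).

Answer: No. Shift-reduce conflict between [P → id .] and [P → . id]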